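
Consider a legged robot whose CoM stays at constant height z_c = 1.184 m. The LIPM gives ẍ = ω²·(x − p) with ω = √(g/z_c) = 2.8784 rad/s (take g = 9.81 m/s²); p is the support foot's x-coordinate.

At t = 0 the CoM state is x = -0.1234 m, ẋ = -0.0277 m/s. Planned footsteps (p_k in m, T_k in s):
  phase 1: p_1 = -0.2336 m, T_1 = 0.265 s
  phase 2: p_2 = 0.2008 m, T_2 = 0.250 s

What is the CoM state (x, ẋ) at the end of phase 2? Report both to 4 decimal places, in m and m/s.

phase 1: p=-0.2336, T=0.265, ωT=0.762776, cosh=1.305295, sinh=0.838925; start (x,ẋ)=(-0.123400, -0.027700) → end (x,ẋ)=(-0.097830, 0.229950)
phase 2: p=0.2008, T=0.250, ωT=0.719600, cosh=1.270279, sinh=0.783332; start (x,ẋ)=(-0.097830, 0.229950) → end (x,ẋ)=(-0.115964, -0.381233)

x = -0.1160, ẋ = -0.3812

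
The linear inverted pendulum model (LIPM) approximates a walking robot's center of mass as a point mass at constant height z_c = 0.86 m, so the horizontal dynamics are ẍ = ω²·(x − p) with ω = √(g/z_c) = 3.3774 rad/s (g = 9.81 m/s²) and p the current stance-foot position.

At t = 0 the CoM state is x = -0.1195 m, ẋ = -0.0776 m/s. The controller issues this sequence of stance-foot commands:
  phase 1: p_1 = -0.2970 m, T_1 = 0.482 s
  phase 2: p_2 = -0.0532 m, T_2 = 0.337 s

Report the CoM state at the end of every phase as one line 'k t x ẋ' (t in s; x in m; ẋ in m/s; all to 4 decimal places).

phase 1: p=-0.2970, T=0.482, ωT=1.627907, cosh=2.644771, sinh=2.448431; start (x,ẋ)=(-0.119500, -0.077600) → end (x,ẋ)=(0.116191, 1.262572)
phase 2: p=-0.0532, T=0.337, ωT=1.138184, cosh=1.720748, sinh=1.400347; start (x,ẋ)=(0.116191, 1.262572) → end (x,ẋ)=(0.761771, 2.973709)

1 0.4820 0.1162 1.2626
2 0.8190 0.7618 2.9737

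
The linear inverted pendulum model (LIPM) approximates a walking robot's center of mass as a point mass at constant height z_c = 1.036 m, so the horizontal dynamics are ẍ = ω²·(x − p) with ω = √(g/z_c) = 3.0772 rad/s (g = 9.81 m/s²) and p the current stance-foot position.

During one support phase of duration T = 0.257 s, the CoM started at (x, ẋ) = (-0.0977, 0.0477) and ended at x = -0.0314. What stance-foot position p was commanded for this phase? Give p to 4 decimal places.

p = -0.2578

ωT = 3.0772·0.257 = 0.790840; cosh(ωT) = 1.329356, sinh(ωT) = 0.875893
x(T) = p + (x₀−p)·cosh(ωT) + (ẋ₀/ω)·sinh(ωT) ⇒ p·(1 − cosh) = x(T) − x₀·cosh − (ẋ₀/ω)·sinh
numerator   = -0.0314 − (-0.0977)·1.329356 − (0.0477/3.0772)·0.875893 = 0.084901
denominator = 1 − 1.329356 = -0.329356
p = 0.084901 / -0.329356 = -0.2578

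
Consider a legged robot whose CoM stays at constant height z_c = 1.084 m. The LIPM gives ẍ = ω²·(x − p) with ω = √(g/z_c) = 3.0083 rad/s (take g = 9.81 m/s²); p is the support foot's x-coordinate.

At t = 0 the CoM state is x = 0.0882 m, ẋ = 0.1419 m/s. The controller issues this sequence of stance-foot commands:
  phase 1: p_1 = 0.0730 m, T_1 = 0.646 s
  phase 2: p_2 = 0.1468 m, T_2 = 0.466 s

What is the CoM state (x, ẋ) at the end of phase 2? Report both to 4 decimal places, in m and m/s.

phase 1: p=0.0730, T=0.646, ωT=1.943362, cosh=3.562703, sinh=3.419481; start (x,ẋ)=(0.088200, 0.141900) → end (x,ẋ)=(0.288448, 0.661907)
phase 2: p=0.1468, T=0.466, ωT=1.401868, cosh=2.154459, sinh=1.908322; start (x,ẋ)=(0.288448, 0.661907) → end (x,ẋ)=(0.871858, 2.239228)

x = 0.8719, ẋ = 2.2392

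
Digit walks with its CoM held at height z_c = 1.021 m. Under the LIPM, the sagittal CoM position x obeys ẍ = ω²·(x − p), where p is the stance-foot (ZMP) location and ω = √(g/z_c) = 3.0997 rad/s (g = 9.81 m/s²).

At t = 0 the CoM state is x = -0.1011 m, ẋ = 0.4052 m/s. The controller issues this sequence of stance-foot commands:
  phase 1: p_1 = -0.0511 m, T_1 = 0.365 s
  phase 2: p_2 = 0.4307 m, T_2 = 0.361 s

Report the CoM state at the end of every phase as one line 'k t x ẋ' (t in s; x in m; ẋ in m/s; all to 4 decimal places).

1 0.3650 0.0449 0.4782
2 0.7260 -0.0120 -0.8254

phase 1: p=-0.0511, T=0.365, ωT=1.131390, cosh=1.711274, sinh=1.388690; start (x,ẋ)=(-0.101100, 0.405200) → end (x,ẋ)=(0.044869, 0.478182)
phase 2: p=0.4307, T=0.361, ωT=1.118992, cosh=1.694187, sinh=1.367578; start (x,ẋ)=(0.044869, 0.478182) → end (x,ẋ)=(-0.011997, -0.825439)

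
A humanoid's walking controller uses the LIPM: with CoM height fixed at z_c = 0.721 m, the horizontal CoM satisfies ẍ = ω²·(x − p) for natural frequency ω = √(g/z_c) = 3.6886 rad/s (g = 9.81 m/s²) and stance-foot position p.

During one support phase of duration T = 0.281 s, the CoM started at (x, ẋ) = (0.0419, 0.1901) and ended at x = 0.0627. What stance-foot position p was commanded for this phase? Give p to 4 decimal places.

p = 0.1147

ωT = 3.6886·0.281 = 1.036497; cosh(ωT) = 1.587009, sinh(ωT) = 1.232314
x(T) = p + (x₀−p)·cosh(ωT) + (ẋ₀/ω)·sinh(ωT) ⇒ p·(1 − cosh) = x(T) − x₀·cosh − (ẋ₀/ω)·sinh
numerator   = 0.0627 − (0.0419)·1.587009 − (0.1901/3.6886)·1.232314 = -0.067306
denominator = 1 − 1.587009 = -0.587009
p = -0.067306 / -0.587009 = 0.1147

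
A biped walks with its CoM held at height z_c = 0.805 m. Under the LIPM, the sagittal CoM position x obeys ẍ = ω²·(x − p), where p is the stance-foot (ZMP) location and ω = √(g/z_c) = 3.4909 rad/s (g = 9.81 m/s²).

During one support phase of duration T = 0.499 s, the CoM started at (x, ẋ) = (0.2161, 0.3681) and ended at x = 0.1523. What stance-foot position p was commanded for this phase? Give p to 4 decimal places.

ωT = 3.4909·0.499 = 1.741959; cosh(ωT) = 2.941846, sinh(ωT) = 2.766670
x(T) = p + (x₀−p)·cosh(ωT) + (ẋ₀/ω)·sinh(ωT) ⇒ p·(1 − cosh) = x(T) − x₀·cosh − (ẋ₀/ω)·sinh
numerator   = 0.1523 − (0.2161)·2.941846 − (0.3681/3.4909)·2.766670 = -0.775166
denominator = 1 − 2.941846 = -1.941846
p = -0.775166 / -1.941846 = 0.3992

p = 0.3992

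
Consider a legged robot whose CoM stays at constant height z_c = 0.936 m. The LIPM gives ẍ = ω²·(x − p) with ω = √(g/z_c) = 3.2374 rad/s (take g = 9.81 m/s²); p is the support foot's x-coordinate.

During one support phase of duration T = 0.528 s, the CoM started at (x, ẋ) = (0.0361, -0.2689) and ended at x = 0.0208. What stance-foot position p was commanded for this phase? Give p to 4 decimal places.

p = -0.0754

ωT = 3.2374·0.528 = 1.709347; cosh(ωT) = 2.853169, sinh(ωT) = 2.672185
x(T) = p + (x₀−p)·cosh(ωT) + (ẋ₀/ω)·sinh(ωT) ⇒ p·(1 − cosh) = x(T) − x₀·cosh − (ẋ₀/ω)·sinh
numerator   = 0.0208 − (0.0361)·2.853169 − (-0.2689/3.2374)·2.672185 = 0.139754
denominator = 1 − 2.853169 = -1.853169
p = 0.139754 / -1.853169 = -0.0754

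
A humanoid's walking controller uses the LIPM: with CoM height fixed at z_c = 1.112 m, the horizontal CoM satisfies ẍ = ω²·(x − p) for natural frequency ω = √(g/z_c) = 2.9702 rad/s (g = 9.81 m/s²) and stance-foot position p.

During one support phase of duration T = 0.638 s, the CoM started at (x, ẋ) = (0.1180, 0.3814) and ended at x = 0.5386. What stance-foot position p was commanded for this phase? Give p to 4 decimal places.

ωT = 2.9702·0.638 = 1.894988; cosh(ωT) = 3.401393, sinh(ωT) = 3.251073
x(T) = p + (x₀−p)·cosh(ωT) + (ẋ₀/ω)·sinh(ωT) ⇒ p·(1 − cosh) = x(T) − x₀·cosh − (ẋ₀/ω)·sinh
numerator   = 0.5386 − (0.1180)·3.401393 − (0.3814/2.9702)·3.251073 = -0.280231
denominator = 1 − 3.401393 = -2.401393
p = -0.280231 / -2.401393 = 0.1167

p = 0.1167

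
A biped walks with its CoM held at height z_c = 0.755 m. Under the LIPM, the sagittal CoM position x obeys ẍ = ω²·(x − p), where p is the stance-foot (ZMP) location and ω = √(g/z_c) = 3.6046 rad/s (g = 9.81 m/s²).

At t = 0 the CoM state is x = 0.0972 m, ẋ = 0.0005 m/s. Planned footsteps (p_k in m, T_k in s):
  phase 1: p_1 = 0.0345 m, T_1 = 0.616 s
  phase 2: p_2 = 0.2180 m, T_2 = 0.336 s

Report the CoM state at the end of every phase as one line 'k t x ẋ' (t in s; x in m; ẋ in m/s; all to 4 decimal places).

phase 1: p=0.0345, T=0.616, ωT=2.220434, cosh=4.659943, sinh=4.551381; start (x,ẋ)=(0.097200, 0.000500) → end (x,ẋ)=(0.327310, 1.030980)
phase 2: p=0.2180, T=0.336, ωT=1.211146, cosh=1.827592, sinh=1.529736; start (x,ẋ)=(0.327310, 1.030980) → end (x,ẋ)=(0.855306, 2.486955)

1 0.6160 0.3273 1.0310
2 0.9520 0.8553 2.4870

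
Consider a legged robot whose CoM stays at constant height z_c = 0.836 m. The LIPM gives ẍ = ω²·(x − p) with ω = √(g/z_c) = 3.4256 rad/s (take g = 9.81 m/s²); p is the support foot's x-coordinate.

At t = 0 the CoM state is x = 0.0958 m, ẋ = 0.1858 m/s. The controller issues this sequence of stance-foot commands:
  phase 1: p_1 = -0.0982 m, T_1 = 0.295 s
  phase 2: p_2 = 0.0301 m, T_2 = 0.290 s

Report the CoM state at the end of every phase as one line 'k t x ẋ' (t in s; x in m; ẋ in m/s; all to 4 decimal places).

phase 1: p=-0.0982, T=0.295, ωT=1.010552, cosh=1.555567, sinh=1.191550; start (x,ẋ)=(0.095800, 0.185800) → end (x,ẋ)=(0.268208, 1.080888)
phase 2: p=0.0301, T=0.290, ωT=0.993424, cosh=1.535386, sinh=1.165079; start (x,ẋ)=(0.268208, 1.080888) → end (x,ẋ)=(0.763308, 2.609893)

1 0.2950 0.2682 1.0809
2 0.5850 0.7633 2.6099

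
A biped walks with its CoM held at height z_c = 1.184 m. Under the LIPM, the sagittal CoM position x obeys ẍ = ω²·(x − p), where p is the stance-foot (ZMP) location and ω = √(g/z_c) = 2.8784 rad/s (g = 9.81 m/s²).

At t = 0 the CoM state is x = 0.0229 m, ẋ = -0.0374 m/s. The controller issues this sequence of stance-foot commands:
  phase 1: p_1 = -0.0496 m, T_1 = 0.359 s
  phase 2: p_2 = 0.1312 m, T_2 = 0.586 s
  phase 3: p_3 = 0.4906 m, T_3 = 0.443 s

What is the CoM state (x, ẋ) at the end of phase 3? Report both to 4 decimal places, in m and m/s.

phase 1: p=-0.0496, T=0.359, ωT=1.033346, cosh=1.583134, sinh=1.227319; start (x,ẋ)=(0.022900, -0.037400) → end (x,ẋ)=(0.049230, 0.196913)
phase 2: p=0.1312, T=0.586, ωT=1.686742, cosh=2.793488, sinh=2.608367; start (x,ẋ)=(0.049230, 0.196913) → end (x,ẋ)=(0.080658, -0.065349)
phase 3: p=0.4906, T=0.443, ωT=1.275131, cosh=1.929283, sinh=1.649888; start (x,ẋ)=(0.080658, -0.065349) → end (x,ẋ)=(-0.337752, -2.072908)

x = -0.3378, ẋ = -2.0729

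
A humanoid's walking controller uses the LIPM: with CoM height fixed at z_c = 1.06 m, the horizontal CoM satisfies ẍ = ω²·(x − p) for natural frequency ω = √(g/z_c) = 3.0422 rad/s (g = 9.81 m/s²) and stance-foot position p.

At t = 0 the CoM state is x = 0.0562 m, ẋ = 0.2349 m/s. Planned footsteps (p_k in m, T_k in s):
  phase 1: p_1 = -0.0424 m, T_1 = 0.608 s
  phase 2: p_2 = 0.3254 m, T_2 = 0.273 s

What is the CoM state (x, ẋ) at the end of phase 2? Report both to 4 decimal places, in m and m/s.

phase 1: p=-0.0424, T=0.608, ωT=1.849658, cosh=3.257467, sinh=3.100176; start (x,ẋ)=(0.056200, 0.234900) → end (x,ẋ)=(0.518163, 1.695110)
phase 2: p=0.3254, T=0.273, ωT=0.830521, cosh=1.365168, sinh=0.929345; start (x,ẋ)=(0.518163, 1.695110) → end (x,ẋ)=(1.106384, 2.859099)

x = 1.1064, ẋ = 2.8591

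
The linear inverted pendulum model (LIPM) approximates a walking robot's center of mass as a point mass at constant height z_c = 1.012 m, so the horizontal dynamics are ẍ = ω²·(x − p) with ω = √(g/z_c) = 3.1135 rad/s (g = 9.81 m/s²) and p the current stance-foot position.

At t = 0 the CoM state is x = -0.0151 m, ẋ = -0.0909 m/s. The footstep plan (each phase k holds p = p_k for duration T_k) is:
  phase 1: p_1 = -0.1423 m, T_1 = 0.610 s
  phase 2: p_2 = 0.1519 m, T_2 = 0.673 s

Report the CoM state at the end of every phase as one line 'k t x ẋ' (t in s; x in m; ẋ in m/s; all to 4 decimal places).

1 0.6100 0.1968 0.9828
2 1.2830 1.6006 4.6143

phase 1: p=-0.1423, T=0.610, ωT=1.899235, cosh=3.415232, sinh=3.265549; start (x,ẋ)=(-0.015100, -0.090900) → end (x,ẋ)=(0.196778, 0.982834)
phase 2: p=0.1519, T=0.673, ωT=2.095386, cosh=4.125798, sinh=4.002776; start (x,ẋ)=(0.196778, 0.982834) → end (x,ẋ)=(1.600610, 4.614280)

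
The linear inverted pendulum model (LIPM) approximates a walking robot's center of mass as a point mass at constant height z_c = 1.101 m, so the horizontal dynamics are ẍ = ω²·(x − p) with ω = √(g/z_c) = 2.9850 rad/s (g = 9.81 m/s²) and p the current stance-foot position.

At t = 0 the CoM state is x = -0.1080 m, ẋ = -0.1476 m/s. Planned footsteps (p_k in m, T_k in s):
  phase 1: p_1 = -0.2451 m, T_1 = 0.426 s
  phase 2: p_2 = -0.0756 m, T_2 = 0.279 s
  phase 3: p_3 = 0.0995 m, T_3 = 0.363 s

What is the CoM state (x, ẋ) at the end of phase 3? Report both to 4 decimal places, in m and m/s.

phase 1: p=-0.2451, T=0.426, ωT=1.271610, cosh=1.923485, sinh=1.643105; start (x,ẋ)=(-0.108000, -0.147600) → end (x,ẋ)=(-0.062637, 0.388524)
phase 2: p=-0.0756, T=0.279, ωT=0.832815, cosh=1.367304, sinh=0.932480; start (x,ẋ)=(-0.062637, 0.388524) → end (x,ẋ)=(0.063494, 0.567311)
phase 3: p=0.0995, T=0.363, ωT=1.083555, cosh=1.646778, sinh=1.308388; start (x,ẋ)=(0.063494, 0.567311) → end (x,ẋ)=(0.288871, 0.793615)

x = 0.2889, ẋ = 0.7936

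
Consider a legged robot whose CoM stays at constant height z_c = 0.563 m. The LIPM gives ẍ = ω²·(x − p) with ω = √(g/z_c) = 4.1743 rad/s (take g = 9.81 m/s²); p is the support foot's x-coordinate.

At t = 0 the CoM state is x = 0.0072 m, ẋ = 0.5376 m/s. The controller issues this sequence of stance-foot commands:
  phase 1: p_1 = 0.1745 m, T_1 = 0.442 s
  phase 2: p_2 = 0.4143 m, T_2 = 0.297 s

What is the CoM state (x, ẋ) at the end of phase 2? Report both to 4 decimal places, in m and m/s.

x = -0.4624, ẋ = -3.3134

phase 1: p=0.1745, T=0.442, ωT=1.845041, cosh=3.243188, sinh=3.085169; start (x,ẋ)=(0.007200, 0.537600) → end (x,ẋ)=(0.029248, -0.411022)
phase 2: p=0.4143, T=0.297, ωT=1.239767, cosh=1.872130, sinh=1.582679; start (x,ẋ)=(0.029248, -0.411022) → end (x,ẋ)=(-0.462406, -3.313364)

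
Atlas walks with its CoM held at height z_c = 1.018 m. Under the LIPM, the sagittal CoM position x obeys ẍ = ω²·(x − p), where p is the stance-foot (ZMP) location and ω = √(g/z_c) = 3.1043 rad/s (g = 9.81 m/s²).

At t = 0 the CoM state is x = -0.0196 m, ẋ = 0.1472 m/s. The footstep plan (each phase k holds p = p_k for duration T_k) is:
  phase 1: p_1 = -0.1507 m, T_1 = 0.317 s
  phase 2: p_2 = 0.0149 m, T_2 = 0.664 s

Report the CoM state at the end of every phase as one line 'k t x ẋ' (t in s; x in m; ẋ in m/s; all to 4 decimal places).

1 0.3170 0.1037 0.6927
2 0.9810 1.2318 3.8308

phase 1: p=-0.1507, T=0.317, ωT=0.984063, cosh=1.524547, sinh=1.150757; start (x,ẋ)=(-0.019600, 0.147200) → end (x,ẋ)=(0.103735, 0.692741)
phase 2: p=0.0149, T=0.664, ωT=2.061255, cosh=3.991559, sinh=3.864265; start (x,ẋ)=(0.103735, 0.692741) → end (x,ẋ)=(1.231821, 3.830766)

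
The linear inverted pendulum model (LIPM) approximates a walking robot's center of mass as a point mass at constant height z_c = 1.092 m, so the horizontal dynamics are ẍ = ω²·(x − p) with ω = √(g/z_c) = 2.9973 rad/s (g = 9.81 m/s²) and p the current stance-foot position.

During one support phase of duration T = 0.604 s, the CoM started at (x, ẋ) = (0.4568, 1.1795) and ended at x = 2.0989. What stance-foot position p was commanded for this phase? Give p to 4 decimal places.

ωT = 2.9973·0.604 = 1.810369; cosh(ωT) = 3.138149, sinh(ωT) = 2.974555
x(T) = p + (x₀−p)·cosh(ωT) + (ẋ₀/ω)·sinh(ωT) ⇒ p·(1 − cosh) = x(T) − x₀·cosh − (ẋ₀/ω)·sinh
numerator   = 2.0989 − (0.4568)·3.138149 − (1.1795/2.9973)·2.974555 = -0.505156
denominator = 1 − 3.138149 = -2.138149
p = -0.505156 / -2.138149 = 0.2363

p = 0.2363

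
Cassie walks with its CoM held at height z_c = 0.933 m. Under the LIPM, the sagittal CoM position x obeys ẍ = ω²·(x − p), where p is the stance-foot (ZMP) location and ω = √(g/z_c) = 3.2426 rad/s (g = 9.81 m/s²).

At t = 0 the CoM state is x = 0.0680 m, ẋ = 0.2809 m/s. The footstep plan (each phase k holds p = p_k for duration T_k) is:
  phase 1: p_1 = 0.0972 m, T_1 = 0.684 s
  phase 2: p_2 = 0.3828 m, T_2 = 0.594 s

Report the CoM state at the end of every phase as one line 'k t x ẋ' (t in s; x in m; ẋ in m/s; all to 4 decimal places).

phase 1: p=0.0972, T=0.684, ωT=2.217938, cosh=4.648601, sinh=4.539768; start (x,ẋ)=(0.068000, 0.280900) → end (x,ẋ)=(0.354732, 0.875949)
phase 2: p=0.3828, T=0.594, ωT=1.926104, cosh=3.504219, sinh=3.358504; start (x,ẋ)=(0.354732, 0.875949) → end (x,ẋ)=(1.191702, 2.763848)

1 0.6840 0.3547 0.8759
2 1.2780 1.1917 2.7638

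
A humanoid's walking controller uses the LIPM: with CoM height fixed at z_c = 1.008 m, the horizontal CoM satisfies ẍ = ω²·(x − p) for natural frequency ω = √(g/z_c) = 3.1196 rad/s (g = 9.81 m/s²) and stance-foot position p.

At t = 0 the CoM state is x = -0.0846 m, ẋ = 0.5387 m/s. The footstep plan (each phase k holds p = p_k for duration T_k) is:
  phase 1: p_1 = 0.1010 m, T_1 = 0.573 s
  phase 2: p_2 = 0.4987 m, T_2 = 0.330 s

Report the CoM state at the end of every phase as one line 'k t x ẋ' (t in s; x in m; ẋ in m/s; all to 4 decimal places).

1 0.5730 0.0324 -0.0268
2 0.9030 -0.2478 -1.8187

phase 1: p=0.1010, T=0.573, ωT=1.787531, cosh=3.071027, sinh=2.903654; start (x,ẋ)=(-0.084600, 0.538700) → end (x,ẋ)=(0.032427, -0.026847)
phase 2: p=0.4987, T=0.330, ωT=1.029468, cosh=1.578387, sinh=1.221190; start (x,ẋ)=(0.032427, -0.026847) → end (x,ẋ)=(-0.247768, -1.818698)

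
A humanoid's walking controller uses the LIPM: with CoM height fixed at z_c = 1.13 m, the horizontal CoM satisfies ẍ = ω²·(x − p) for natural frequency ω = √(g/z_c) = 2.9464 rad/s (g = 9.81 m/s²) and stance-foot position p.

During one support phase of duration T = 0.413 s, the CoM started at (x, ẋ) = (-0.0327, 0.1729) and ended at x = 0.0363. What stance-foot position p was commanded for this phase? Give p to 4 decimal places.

p = -0.0071

ωT = 2.9464·0.413 = 1.216863; cosh(ωT) = 1.836369, sinh(ωT) = 1.540211
x(T) = p + (x₀−p)·cosh(ωT) + (ẋ₀/ω)·sinh(ωT) ⇒ p·(1 − cosh) = x(T) − x₀·cosh − (ẋ₀/ω)·sinh
numerator   = 0.0363 − (-0.0327)·1.836369 − (0.1729/2.9464)·1.540211 = 0.005967
denominator = 1 − 1.836369 = -0.836369
p = 0.005967 / -0.836369 = -0.0071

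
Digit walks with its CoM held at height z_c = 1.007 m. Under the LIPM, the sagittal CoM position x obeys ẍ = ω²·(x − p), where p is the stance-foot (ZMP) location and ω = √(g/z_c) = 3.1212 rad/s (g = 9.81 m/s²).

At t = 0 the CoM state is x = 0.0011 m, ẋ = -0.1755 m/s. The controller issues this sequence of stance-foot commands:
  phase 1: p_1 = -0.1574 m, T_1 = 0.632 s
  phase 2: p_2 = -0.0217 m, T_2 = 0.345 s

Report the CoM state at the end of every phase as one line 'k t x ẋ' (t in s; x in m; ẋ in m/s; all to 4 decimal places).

phase 1: p=-0.1574, T=0.632, ωT=1.972598, cosh=3.664214, sinh=3.525119; start (x,ẋ)=(0.001100, -0.175500) → end (x,ẋ)=(0.225166, 1.100843)
phase 2: p=-0.0217, T=0.345, ωT=1.076814, cosh=1.637996, sinh=1.297317; start (x,ẋ)=(0.225166, 1.100843) → end (x,ẋ)=(0.840228, 2.802783)

1 0.6320 0.2252 1.1008
2 0.9770 0.8402 2.8028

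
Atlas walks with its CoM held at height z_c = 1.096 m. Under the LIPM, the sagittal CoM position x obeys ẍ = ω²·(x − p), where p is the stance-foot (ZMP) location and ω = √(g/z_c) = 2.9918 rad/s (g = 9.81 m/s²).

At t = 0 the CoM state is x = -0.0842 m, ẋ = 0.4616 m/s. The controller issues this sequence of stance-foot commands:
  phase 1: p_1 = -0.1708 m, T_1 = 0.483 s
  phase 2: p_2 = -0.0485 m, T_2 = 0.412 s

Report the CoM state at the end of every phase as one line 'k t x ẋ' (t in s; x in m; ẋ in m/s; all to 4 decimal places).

1 0.4830 0.3321 1.5525
2 0.8950 1.4742 4.6761

phase 1: p=-0.1708, T=0.483, ωT=1.445039, cosh=2.238878, sinh=2.003141; start (x,ẋ)=(-0.084200, 0.461600) → end (x,ẋ)=(0.332148, 1.552460)
phase 2: p=-0.0485, T=0.412, ωT=1.232622, cosh=1.860869, sinh=1.569342; start (x,ẋ)=(0.332148, 1.552460) → end (x,ẋ)=(1.474176, 4.676127)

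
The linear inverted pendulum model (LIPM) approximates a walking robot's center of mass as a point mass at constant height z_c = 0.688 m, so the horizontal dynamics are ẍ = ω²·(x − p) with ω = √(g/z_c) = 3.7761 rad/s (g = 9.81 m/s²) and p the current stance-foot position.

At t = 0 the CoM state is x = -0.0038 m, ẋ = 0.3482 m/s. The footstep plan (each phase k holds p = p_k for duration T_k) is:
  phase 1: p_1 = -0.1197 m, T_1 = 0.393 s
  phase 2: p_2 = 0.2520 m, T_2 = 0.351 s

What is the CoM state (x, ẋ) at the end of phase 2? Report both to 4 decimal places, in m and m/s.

phase 1: p=-0.1197, T=0.393, ωT=1.484007, cosh=2.318656, sinh=2.091929; start (x,ẋ)=(-0.003800, 0.348200) → end (x,ẋ)=(0.341932, 1.722889)
phase 2: p=0.2520, T=0.351, ωT=1.325411, cosh=2.014713, sinh=1.749019; start (x,ẋ)=(0.341932, 1.722889) → end (x,ẋ)=(1.231198, 4.065081)

x = 1.2312, ẋ = 4.0651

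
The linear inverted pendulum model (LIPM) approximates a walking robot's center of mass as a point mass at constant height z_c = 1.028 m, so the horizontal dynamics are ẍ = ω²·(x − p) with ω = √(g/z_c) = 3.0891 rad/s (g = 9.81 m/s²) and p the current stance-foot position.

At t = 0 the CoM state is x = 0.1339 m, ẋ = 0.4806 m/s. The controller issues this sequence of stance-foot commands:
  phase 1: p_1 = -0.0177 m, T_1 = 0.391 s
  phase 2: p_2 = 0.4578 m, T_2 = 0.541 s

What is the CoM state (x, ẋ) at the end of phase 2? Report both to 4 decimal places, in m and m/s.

x = 1.8820, ẋ = 4.6763

phase 1: p=-0.0177, T=0.391, ωT=1.207838, cosh=1.822543, sinh=1.523700; start (x,ẋ)=(0.133900, 0.480600) → end (x,ẋ)=(0.495654, 1.589474)
phase 2: p=0.4578, T=0.541, ωT=1.671203, cosh=2.753292, sinh=2.565271; start (x,ẋ)=(0.495654, 1.589474) → end (x,ẋ)=(1.881964, 4.676253)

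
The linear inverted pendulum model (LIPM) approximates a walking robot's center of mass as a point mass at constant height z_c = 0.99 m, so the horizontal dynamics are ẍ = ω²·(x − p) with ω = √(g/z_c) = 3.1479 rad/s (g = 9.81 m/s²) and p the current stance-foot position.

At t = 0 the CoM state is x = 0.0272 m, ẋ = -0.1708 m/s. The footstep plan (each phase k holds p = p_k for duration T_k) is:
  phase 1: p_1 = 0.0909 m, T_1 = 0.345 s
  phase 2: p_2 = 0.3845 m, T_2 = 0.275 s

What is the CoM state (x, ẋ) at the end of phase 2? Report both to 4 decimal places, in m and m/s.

phase 1: p=0.0909, T=0.345, ωT=1.086025, cosh=1.650016, sinh=1.312460; start (x,ẋ)=(0.027200, -0.170800) → end (x,ẋ)=(-0.085418, -0.544999)
phase 2: p=0.3845, T=0.275, ωT=0.865673, cosh=1.398686, sinh=0.977918; start (x,ẋ)=(-0.085418, -0.544999) → end (x,ẋ)=(-0.442076, -2.208872)

x = -0.4421, ẋ = -2.2089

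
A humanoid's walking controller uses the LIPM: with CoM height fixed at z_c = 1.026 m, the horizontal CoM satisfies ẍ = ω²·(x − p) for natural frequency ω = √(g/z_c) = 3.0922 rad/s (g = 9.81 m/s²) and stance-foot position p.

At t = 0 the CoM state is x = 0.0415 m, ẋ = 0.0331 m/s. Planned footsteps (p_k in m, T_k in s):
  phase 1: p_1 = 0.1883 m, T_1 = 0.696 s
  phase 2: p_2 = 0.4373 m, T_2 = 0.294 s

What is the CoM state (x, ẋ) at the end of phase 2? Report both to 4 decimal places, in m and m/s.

phase 1: p=0.1883, T=0.696, ωT=2.152171, cosh=4.359875, sinh=4.243643; start (x,ẋ)=(0.041500, 0.033100) → end (x,ẋ)=(-0.406304, -1.782026)
phase 2: p=0.4373, T=0.294, ωT=0.909107, cosh=1.442494, sinh=1.039610; start (x,ẋ)=(-0.406304, -1.782026) → end (x,ẋ)=(-1.378719, -5.282482)

x = -1.3787, ẋ = -5.2825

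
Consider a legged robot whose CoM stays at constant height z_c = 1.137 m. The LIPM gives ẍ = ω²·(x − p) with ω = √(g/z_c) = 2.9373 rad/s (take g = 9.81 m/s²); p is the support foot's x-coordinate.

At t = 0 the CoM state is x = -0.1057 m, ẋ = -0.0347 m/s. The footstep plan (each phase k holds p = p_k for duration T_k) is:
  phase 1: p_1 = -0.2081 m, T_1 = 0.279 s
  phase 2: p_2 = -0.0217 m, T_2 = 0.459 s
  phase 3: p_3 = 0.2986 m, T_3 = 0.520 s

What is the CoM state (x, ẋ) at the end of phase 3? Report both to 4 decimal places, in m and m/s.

x = -0.3076, ẋ = -1.5539

phase 1: p=-0.2081, T=0.279, ωT=0.819507, cosh=1.355015, sinh=0.914366; start (x,ẋ)=(-0.105700, -0.034700) → end (x,ẋ)=(-0.080148, 0.228003)
phase 2: p=-0.0217, T=0.459, ωT=1.348221, cosh=2.055135, sinh=1.795433; start (x,ẋ)=(-0.080148, 0.228003) → end (x,ẋ)=(-0.002452, 0.160337)
phase 3: p=0.2986, T=0.520, ωT=1.527396, cosh=2.411633, sinh=2.194533; start (x,ẋ)=(-0.002452, 0.160337) → end (x,ẋ)=(-0.307634, -1.553906)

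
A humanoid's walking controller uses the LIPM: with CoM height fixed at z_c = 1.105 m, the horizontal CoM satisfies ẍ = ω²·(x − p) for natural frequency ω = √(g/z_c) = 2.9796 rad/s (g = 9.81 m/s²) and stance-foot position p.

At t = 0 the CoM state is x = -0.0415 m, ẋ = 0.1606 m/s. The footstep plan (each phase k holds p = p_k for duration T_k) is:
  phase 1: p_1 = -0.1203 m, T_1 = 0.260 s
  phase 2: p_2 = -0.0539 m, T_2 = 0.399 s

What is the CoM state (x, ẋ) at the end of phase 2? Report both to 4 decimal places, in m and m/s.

x = 0.3014, ẋ = 1.1086

phase 1: p=-0.1203, T=0.260, ωT=0.774696, cosh=1.315388, sinh=0.854544; start (x,ẋ)=(-0.041500, 0.160600) → end (x,ẋ)=(0.029412, 0.411892)
phase 2: p=-0.0539, T=0.399, ωT=1.188860, cosh=1.793953, sinh=1.489385; start (x,ẋ)=(0.029412, 0.411892) → end (x,ẋ)=(0.301447, 1.108636)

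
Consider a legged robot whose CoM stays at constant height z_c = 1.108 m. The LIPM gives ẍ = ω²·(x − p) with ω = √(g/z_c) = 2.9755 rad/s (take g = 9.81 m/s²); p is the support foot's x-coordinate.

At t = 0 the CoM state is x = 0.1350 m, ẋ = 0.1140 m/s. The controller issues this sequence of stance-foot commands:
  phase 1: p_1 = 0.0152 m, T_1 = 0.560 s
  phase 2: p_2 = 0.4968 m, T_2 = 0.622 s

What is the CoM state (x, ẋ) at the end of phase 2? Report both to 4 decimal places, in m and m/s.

phase 1: p=0.0152, T=0.560, ωT=1.666280, cosh=2.740696, sinh=2.551747; start (x,ẋ)=(0.135000, 0.114000) → end (x,ẋ)=(0.441300, 1.222048)
phase 2: p=0.4968, T=0.622, ωT=1.850761, cosh=3.260889, sinh=3.103772; start (x,ẋ)=(0.441300, 1.222048) → end (x,ẋ)=(1.590551, 3.472406)

x = 1.5906, ẋ = 3.4724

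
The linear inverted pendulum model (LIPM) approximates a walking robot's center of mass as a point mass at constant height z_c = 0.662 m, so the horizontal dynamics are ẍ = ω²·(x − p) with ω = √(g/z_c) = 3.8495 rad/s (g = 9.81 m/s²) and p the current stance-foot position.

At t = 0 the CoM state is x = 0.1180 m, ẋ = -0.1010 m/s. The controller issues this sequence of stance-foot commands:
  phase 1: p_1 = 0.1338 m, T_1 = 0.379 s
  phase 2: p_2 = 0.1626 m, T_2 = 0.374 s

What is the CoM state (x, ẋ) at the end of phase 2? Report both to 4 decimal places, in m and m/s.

x = -0.2828, ẋ = -1.6904

phase 1: p=0.1338, T=0.379, ωT=1.458960, cosh=2.266982, sinh=2.034504; start (x,ẋ)=(0.118000, -0.101000) → end (x,ẋ)=(0.044602, -0.352708)
phase 2: p=0.1626, T=0.374, ωT=1.439713, cosh=2.228240, sinh=1.991244; start (x,ẋ)=(0.044602, -0.352708) → end (x,ẋ)=(-0.282774, -1.690407)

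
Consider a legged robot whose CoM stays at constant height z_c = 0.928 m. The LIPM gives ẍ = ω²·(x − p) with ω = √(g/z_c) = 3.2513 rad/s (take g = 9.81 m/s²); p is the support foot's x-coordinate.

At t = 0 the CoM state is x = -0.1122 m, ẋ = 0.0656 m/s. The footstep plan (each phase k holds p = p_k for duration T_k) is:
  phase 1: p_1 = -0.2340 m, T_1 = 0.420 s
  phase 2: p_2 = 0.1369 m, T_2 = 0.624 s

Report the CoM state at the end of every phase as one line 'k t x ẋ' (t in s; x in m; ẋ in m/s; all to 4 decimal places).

1 0.4200 0.0571 0.8621
2 1.0440 0.8190 2.3652

phase 1: p=-0.2340, T=0.420, ωT=1.365546, cosh=2.086551, sinh=1.831310; start (x,ẋ)=(-0.112200, 0.065600) → end (x,ẋ)=(0.057091, 0.862092)
phase 2: p=0.1369, T=0.624, ωT=2.028811, cosh=3.868266, sinh=3.736774; start (x,ẋ)=(0.057091, 0.862092) → end (x,ẋ)=(0.818996, 2.365177)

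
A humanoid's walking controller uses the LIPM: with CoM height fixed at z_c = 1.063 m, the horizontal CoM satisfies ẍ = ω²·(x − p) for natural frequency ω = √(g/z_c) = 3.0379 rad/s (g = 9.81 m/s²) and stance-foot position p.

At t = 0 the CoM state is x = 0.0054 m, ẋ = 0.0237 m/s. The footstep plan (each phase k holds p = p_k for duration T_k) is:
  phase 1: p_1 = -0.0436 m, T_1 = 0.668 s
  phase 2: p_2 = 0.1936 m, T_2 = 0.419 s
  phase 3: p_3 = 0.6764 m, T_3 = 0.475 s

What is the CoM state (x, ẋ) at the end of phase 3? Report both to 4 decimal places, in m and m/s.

x = 1.0637, ẋ = 1.5697

phase 1: p=-0.0436, T=0.668, ωT=2.029317, cosh=3.870157, sinh=3.738732; start (x,ẋ)=(0.005400, 0.023700) → end (x,ẋ)=(0.175205, 0.648260)
phase 2: p=0.1936, T=0.419, ωT=1.272880, cosh=1.925573, sinh=1.645549; start (x,ẋ)=(0.175205, 0.648260) → end (x,ẋ)=(0.509324, 1.156315)
phase 3: p=0.6764, T=0.475, ωT=1.443002, cosh=2.234802, sinh=1.998585; start (x,ẋ)=(0.509324, 1.156315) → end (x,ẋ)=(1.063740, 1.569737)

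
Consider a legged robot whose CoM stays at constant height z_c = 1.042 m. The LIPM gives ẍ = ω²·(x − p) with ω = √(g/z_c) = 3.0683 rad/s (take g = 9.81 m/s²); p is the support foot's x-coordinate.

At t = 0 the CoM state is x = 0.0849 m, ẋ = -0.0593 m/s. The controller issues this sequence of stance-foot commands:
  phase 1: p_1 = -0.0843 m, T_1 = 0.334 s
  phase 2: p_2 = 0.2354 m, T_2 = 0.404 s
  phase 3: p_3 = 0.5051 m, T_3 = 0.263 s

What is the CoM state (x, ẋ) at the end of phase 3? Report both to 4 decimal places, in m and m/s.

x = 0.5055, ẋ = 0.4704

phase 1: p=-0.0843, T=0.334, ωT=1.024812, cosh=1.572718, sinh=1.213854; start (x,ẋ)=(0.084900, -0.059300) → end (x,ẋ)=(0.158344, 0.536918)
phase 2: p=0.2354, T=0.404, ωT=1.239593, cosh=1.871855, sinh=1.582353; start (x,ẋ)=(0.158344, 0.536918) → end (x,ẋ)=(0.368057, 0.630916)
phase 3: p=0.5051, T=0.263, ωT=0.806963, cosh=1.343651, sinh=0.897440; start (x,ẋ)=(0.368057, 0.630916) → end (x,ẋ)=(0.505497, 0.470366)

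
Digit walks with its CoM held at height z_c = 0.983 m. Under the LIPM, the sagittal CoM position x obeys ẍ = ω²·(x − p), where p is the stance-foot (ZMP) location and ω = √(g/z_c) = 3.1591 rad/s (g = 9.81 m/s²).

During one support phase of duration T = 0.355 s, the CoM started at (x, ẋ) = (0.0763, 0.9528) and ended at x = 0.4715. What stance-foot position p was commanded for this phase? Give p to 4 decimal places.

p = 0.1029

ωT = 3.1591·0.355 = 1.121480; cosh(ωT) = 1.697596, sinh(ωT) = 1.371799
x(T) = p + (x₀−p)·cosh(ωT) + (ẋ₀/ω)·sinh(ωT) ⇒ p·(1 − cosh) = x(T) − x₀·cosh − (ẋ₀/ω)·sinh
numerator   = 0.4715 − (0.0763)·1.697596 − (0.9528/3.1591)·1.371799 = -0.071768
denominator = 1 − 1.697596 = -0.697596
p = -0.071768 / -0.697596 = 0.1029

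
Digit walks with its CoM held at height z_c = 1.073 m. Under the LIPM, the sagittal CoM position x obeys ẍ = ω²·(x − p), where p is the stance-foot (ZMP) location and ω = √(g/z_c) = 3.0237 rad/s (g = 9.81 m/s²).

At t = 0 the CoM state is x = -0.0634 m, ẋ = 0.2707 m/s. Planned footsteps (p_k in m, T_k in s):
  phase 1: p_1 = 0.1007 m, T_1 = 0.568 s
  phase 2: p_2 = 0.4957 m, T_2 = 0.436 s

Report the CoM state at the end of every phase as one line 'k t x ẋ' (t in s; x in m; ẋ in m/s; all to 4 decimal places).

1 0.5680 -0.1298 -0.5592
2 1.0040 -1.0776 -4.4006

phase 1: p=0.1007, T=0.568, ωT=1.717462, cosh=2.874946, sinh=2.695425; start (x,ẋ)=(-0.063400, 0.270700) → end (x,ẋ)=(-0.129768, -0.559193)
phase 2: p=0.4957, T=0.436, ωT=1.318333, cosh=2.002384, sinh=1.734803; start (x,ẋ)=(-0.129768, -0.559193) → end (x,ẋ)=(-1.077555, -4.400625)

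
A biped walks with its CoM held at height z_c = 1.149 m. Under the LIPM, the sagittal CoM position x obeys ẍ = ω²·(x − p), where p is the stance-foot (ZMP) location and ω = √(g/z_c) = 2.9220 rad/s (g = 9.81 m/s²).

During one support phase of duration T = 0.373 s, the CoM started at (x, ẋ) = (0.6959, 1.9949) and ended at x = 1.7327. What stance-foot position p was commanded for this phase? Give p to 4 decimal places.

ωT = 2.9220·0.373 = 1.089906; cosh(ωT) = 1.655121, sinh(ωT) = 1.318873
x(T) = p + (x₀−p)·cosh(ωT) + (ẋ₀/ω)·sinh(ωT) ⇒ p·(1 − cosh) = x(T) − x₀·cosh − (ẋ₀/ω)·sinh
numerator   = 1.7327 − (0.6959)·1.655121 − (1.9949/2.9220)·1.318873 = -0.319516
denominator = 1 − 1.655121 = -0.655121
p = -0.319516 / -0.655121 = 0.4877

p = 0.4877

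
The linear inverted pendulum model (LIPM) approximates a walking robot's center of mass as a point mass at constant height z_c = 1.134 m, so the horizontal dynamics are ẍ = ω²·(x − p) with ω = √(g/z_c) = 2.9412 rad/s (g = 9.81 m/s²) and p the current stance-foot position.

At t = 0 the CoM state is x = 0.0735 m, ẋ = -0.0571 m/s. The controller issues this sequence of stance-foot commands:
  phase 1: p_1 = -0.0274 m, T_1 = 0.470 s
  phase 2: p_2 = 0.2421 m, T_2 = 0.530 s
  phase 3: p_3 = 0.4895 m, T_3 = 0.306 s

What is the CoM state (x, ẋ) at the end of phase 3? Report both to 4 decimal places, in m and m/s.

x = 0.4472, ẋ = 0.2316

phase 1: p=-0.0274, T=0.470, ωT=1.382364, cosh=2.117647, sinh=1.866662; start (x,ẋ)=(0.073500, -0.057100) → end (x,ẋ)=(0.150031, 0.433046)
phase 2: p=0.2421, T=0.530, ωT=1.558836, cosh=2.481833, sinh=2.271452; start (x,ẋ)=(0.150031, 0.433046) → end (x,ẋ)=(0.348038, 0.459658)
phase 3: p=0.4895, T=0.306, ωT=0.900007, cosh=1.433094, sinh=1.026527; start (x,ẋ)=(0.348038, 0.459658) → end (x,ẋ)=(0.447199, 0.231626)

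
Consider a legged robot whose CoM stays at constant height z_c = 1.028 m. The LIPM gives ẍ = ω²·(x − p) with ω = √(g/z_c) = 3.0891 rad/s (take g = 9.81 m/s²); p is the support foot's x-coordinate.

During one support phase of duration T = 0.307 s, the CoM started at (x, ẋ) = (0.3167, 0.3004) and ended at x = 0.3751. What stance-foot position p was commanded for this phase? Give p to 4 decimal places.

ωT = 3.0891·0.307 = 0.948354; cosh(ωT) = 1.484417, sinh(ωT) = 1.097039
x(T) = p + (x₀−p)·cosh(ωT) + (ẋ₀/ω)·sinh(ωT) ⇒ p·(1 − cosh) = x(T) − x₀·cosh − (ẋ₀/ω)·sinh
numerator   = 0.3751 − (0.3167)·1.484417 − (0.3004/3.0891)·1.097039 = -0.201697
denominator = 1 − 1.484417 = -0.484417
p = -0.201697 / -0.484417 = 0.4164

p = 0.4164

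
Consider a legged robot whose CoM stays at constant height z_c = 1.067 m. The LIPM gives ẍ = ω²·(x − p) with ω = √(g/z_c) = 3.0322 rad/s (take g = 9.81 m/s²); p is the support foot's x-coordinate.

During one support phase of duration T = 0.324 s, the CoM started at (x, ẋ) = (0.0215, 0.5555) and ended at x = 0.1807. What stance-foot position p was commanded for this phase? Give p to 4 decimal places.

ωT = 3.0322·0.324 = 0.982433; cosh(ωT) = 1.522673, sinh(ωT) = 1.148274
x(T) = p + (x₀−p)·cosh(ωT) + (ẋ₀/ω)·sinh(ωT) ⇒ p·(1 − cosh) = x(T) − x₀·cosh − (ẋ₀/ω)·sinh
numerator   = 0.1807 − (0.0215)·1.522673 − (0.5555/3.0322)·1.148274 = -0.062402
denominator = 1 − 1.522673 = -0.522673
p = -0.062402 / -0.522673 = 0.1194

p = 0.1194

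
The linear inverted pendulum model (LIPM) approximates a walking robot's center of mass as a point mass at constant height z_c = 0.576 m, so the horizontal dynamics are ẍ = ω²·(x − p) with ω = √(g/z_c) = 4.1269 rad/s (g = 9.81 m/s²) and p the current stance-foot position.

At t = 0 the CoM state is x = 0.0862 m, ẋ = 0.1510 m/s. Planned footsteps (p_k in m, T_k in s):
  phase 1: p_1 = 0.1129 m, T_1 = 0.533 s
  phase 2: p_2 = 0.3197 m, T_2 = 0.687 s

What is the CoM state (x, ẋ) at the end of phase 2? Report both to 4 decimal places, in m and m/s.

x = -0.6880, ẋ = -4.1068

phase 1: p=0.1129, T=0.533, ωT=2.199638, cosh=4.566294, sinh=4.455451; start (x,ẋ)=(0.086200, 0.151000) → end (x,ẋ)=(0.154001, 0.198572)
phase 2: p=0.3197, T=0.687, ωT=2.835180, cosh=8.546090, sinh=8.487382; start (x,ẋ)=(0.154001, 0.198572) → end (x,ẋ)=(-0.687992, -4.106840)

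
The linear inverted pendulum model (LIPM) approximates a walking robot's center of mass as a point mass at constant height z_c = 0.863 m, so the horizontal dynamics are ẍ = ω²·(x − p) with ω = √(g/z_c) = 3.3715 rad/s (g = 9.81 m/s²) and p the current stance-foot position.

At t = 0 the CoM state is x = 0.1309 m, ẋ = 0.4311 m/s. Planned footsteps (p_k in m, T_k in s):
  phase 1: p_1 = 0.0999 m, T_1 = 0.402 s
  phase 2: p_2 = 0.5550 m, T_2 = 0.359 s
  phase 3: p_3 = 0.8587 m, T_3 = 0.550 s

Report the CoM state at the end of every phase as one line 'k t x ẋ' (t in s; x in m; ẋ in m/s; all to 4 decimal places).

1 0.4020 0.3955 1.0807
2 0.7610 0.7535 1.1517
3 1.3110 1.5787 2.6633

phase 1: p=0.0999, T=0.402, ωT=1.355343, cosh=2.067975, sinh=1.810116; start (x,ẋ)=(0.130900, 0.431100) → end (x,ẋ)=(0.395459, 1.080691)
phase 2: p=0.5550, T=0.359, ωT=1.210368, cosh=1.826404, sinh=1.528317; start (x,ẋ)=(0.395459, 1.080691) → end (x,ẋ)=(0.753497, 1.151710)
phase 3: p=0.8587, T=0.550, ωT=1.854325, cosh=3.271972, sinh=3.115413; start (x,ẋ)=(0.753497, 1.151710) → end (x,ẋ)=(1.578708, 2.663348)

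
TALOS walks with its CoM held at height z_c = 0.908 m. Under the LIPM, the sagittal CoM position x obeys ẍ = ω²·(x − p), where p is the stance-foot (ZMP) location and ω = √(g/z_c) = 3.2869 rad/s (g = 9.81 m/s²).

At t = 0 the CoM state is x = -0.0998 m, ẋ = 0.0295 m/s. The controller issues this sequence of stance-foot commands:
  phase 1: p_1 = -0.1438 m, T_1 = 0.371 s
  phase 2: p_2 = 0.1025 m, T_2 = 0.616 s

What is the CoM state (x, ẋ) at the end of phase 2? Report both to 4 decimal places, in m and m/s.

x = -0.1667, ẋ = -0.7823

phase 1: p=-0.1438, T=0.371, ωT=1.219440, cosh=1.840343, sinh=1.544948; start (x,ẋ)=(-0.099800, 0.029500) → end (x,ẋ)=(-0.048959, 0.277726)
phase 2: p=0.1025, T=0.616, ωT=2.024730, cosh=3.853049, sinh=3.721020; start (x,ẋ)=(-0.048959, 0.277726) → end (x,ẋ)=(-0.166672, -0.782345)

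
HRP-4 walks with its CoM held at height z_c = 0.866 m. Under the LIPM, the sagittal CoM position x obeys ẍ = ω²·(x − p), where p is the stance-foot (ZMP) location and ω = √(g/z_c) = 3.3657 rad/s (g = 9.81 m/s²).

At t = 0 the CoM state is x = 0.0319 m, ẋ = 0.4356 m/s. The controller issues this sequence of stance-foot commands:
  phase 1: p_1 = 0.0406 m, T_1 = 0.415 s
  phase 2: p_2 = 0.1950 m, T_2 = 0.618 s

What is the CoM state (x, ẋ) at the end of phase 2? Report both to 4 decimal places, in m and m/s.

x = 1.5183, ẋ = 4.5330

phase 1: p=0.0406, T=0.415, ωT=1.396765, cosh=2.144750, sinh=1.897354; start (x,ẋ)=(0.031900, 0.435600) → end (x,ẋ)=(0.267503, 0.878696)
phase 2: p=0.1950, T=0.618, ωT=2.080003, cosh=4.064710, sinh=3.939780; start (x,ẋ)=(0.267503, 0.878696) → end (x,ẋ)=(1.518275, 4.533035)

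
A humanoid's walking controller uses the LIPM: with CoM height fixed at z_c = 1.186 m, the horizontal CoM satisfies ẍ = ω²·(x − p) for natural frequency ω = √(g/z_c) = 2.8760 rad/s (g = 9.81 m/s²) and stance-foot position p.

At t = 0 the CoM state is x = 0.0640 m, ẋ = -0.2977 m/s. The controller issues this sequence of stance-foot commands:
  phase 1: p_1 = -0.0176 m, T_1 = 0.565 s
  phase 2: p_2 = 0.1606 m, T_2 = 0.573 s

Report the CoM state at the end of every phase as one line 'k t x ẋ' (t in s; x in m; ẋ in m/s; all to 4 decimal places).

phase 1: p=-0.0176, T=0.565, ωT=1.624940, cosh=2.637519, sinh=2.440595; start (x,ẋ)=(0.064000, -0.297700) → end (x,ẋ)=(-0.055009, -0.212427)
phase 2: p=0.1606, T=0.573, ωT=1.647948, cosh=2.694375, sinh=2.501931; start (x,ẋ)=(-0.055009, -0.212427) → end (x,ẋ)=(-0.605128, -2.123782)

1 0.5650 -0.0550 -0.2124
2 1.1380 -0.6051 -2.1238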